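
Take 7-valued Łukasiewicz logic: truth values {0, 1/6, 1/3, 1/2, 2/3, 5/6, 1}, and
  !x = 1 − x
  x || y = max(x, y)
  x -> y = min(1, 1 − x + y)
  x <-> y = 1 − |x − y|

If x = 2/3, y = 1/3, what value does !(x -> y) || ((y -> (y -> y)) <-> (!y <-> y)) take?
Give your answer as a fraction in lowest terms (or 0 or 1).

x -> y = 2/3 -> 1/3 = 2/3
!(x -> y) = !2/3 = 1/3
y -> y = 1/3 -> 1/3 = 1
y -> (y -> y) = 1/3 -> 1 = 1
!y = !1/3 = 2/3
!y <-> y = 2/3 <-> 1/3 = 2/3
(y -> (y -> y)) <-> (!y <-> y) = 1 <-> 2/3 = 2/3
!(x -> y) || ((y -> (y -> y)) <-> (!y <-> y)) = 1/3 || 2/3 = 2/3

2/3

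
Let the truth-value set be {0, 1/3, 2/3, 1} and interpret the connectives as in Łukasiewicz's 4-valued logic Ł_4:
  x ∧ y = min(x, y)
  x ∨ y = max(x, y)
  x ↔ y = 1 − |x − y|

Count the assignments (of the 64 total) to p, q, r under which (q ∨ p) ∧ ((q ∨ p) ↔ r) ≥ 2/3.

29

value 1: 7 assignments (counts)
value 2/3: 22 assignments (counts)
value 1/3: 24 assignments
value 0: 11 assignments
So 29 of the 64 assignments meet the threshold.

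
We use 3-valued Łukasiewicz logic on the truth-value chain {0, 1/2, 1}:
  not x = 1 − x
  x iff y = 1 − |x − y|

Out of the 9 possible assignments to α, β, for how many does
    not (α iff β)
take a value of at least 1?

α = 0, β = 0 ↦ 0  <
α = 0, β = 1/2 ↦ 1/2  <
α = 0, β = 1 ↦ 1  ≥
α = 1/2, β = 0 ↦ 1/2  <
α = 1/2, β = 1/2 ↦ 0  <
α = 1/2, β = 1 ↦ 1/2  <
α = 1, β = 0 ↦ 1  ≥
α = 1, β = 1/2 ↦ 1/2  <
α = 1, β = 1 ↦ 0  <
So 2 of the 9 assignments meet the threshold.

2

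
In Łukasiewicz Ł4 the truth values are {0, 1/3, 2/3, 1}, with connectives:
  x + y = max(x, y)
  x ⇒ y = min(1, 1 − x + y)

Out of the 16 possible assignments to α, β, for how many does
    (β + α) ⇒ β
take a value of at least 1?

α = 0, β = 0 ↦ 1  ≥
α = 0, β = 1/3 ↦ 1  ≥
α = 0, β = 2/3 ↦ 1  ≥
α = 0, β = 1 ↦ 1  ≥
α = 1/3, β = 0 ↦ 2/3  <
α = 1/3, β = 1/3 ↦ 1  ≥
α = 1/3, β = 2/3 ↦ 1  ≥
α = 1/3, β = 1 ↦ 1  ≥
α = 2/3, β = 0 ↦ 1/3  <
α = 2/3, β = 1/3 ↦ 2/3  <
α = 2/3, β = 2/3 ↦ 1  ≥
α = 2/3, β = 1 ↦ 1  ≥
α = 1, β = 0 ↦ 0  <
α = 1, β = 1/3 ↦ 1/3  <
α = 1, β = 2/3 ↦ 2/3  <
α = 1, β = 1 ↦ 1  ≥
So 10 of the 16 assignments meet the threshold.

10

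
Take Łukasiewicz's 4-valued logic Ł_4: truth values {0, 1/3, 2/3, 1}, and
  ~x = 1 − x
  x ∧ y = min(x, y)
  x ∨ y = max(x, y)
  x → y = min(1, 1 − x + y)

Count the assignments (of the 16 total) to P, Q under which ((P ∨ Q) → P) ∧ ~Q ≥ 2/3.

P = 0, Q = 0 ↦ 1  ≥
P = 0, Q = 1/3 ↦ 2/3  ≥
P = 0, Q = 2/3 ↦ 1/3  <
P = 0, Q = 1 ↦ 0  <
P = 1/3, Q = 0 ↦ 1  ≥
P = 1/3, Q = 1/3 ↦ 2/3  ≥
P = 1/3, Q = 2/3 ↦ 1/3  <
P = 1/3, Q = 1 ↦ 0  <
P = 2/3, Q = 0 ↦ 1  ≥
P = 2/3, Q = 1/3 ↦ 2/3  ≥
P = 2/3, Q = 2/3 ↦ 1/3  <
P = 2/3, Q = 1 ↦ 0  <
P = 1, Q = 0 ↦ 1  ≥
P = 1, Q = 1/3 ↦ 2/3  ≥
P = 1, Q = 2/3 ↦ 1/3  <
P = 1, Q = 1 ↦ 0  <
So 8 of the 16 assignments meet the threshold.

8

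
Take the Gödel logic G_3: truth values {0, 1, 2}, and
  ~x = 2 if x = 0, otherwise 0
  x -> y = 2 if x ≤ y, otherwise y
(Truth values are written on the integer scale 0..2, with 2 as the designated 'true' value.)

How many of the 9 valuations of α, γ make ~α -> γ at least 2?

α = 0, γ = 0 ↦ 0  <
α = 0, γ = 1 ↦ 1  <
α = 0, γ = 2 ↦ 2  ≥
α = 1, γ = 0 ↦ 2  ≥
α = 1, γ = 1 ↦ 2  ≥
α = 1, γ = 2 ↦ 2  ≥
α = 2, γ = 0 ↦ 2  ≥
α = 2, γ = 1 ↦ 2  ≥
α = 2, γ = 2 ↦ 2  ≥
So 7 of the 9 assignments meet the threshold.

7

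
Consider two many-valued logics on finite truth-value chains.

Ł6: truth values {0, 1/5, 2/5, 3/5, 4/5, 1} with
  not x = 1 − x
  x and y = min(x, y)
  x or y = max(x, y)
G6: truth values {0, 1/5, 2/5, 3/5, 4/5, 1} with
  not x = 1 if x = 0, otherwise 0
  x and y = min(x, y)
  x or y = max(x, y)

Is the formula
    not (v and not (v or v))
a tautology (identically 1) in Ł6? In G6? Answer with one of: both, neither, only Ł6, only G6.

only G6

In Ł6: at v = 1/5 the value is 4/5 — not a tautology.
In G6: every assignment gives 1 — tautology.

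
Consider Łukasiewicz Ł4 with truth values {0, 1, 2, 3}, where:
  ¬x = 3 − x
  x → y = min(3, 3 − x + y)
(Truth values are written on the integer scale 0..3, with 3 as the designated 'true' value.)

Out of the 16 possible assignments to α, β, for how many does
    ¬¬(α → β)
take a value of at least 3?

α = 0, β = 0 ↦ 3  ≥
α = 0, β = 1 ↦ 3  ≥
α = 0, β = 2 ↦ 3  ≥
α = 0, β = 3 ↦ 3  ≥
α = 1, β = 0 ↦ 2  <
α = 1, β = 1 ↦ 3  ≥
α = 1, β = 2 ↦ 3  ≥
α = 1, β = 3 ↦ 3  ≥
α = 2, β = 0 ↦ 1  <
α = 2, β = 1 ↦ 2  <
α = 2, β = 2 ↦ 3  ≥
α = 2, β = 3 ↦ 3  ≥
α = 3, β = 0 ↦ 0  <
α = 3, β = 1 ↦ 1  <
α = 3, β = 2 ↦ 2  <
α = 3, β = 3 ↦ 3  ≥
So 10 of the 16 assignments meet the threshold.

10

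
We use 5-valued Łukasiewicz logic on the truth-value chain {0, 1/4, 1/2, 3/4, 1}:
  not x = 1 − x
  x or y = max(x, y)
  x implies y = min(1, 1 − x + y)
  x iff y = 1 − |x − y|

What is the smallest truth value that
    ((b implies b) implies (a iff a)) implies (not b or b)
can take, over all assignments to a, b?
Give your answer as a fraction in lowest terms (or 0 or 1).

1/2

Take a = 0, b = 1/2:
b implies b = 1/2 implies 1/2 = 1
a iff a = 0 iff 0 = 1
(b implies b) implies (a iff a) = 1 implies 1 = 1
not b = not 1/2 = 1/2
not b or b = 1/2 or 1/2 = 1/2
((b implies b) implies (a iff a)) implies (not b or b) = 1 implies 1/2 = 1/2
No assignment yields a value below 1/2, so this is the minimum.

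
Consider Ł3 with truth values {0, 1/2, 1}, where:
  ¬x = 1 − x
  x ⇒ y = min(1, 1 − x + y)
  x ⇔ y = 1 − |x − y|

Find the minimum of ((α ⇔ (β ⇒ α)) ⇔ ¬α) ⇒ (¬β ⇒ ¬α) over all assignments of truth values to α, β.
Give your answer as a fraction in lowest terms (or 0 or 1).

1/2

Take α = 1/2, β = 0:
β ⇒ α = 0 ⇒ 1/2 = 1
α ⇔ (β ⇒ α) = 1/2 ⇔ 1 = 1/2
¬α = ¬1/2 = 1/2
(α ⇔ (β ⇒ α)) ⇔ ¬α = 1/2 ⇔ 1/2 = 1
¬β = ¬0 = 1
¬α = ¬1/2 = 1/2
¬β ⇒ ¬α = 1 ⇒ 1/2 = 1/2
((α ⇔ (β ⇒ α)) ⇔ ¬α) ⇒ (¬β ⇒ ¬α) = 1 ⇒ 1/2 = 1/2
No assignment yields a value below 1/2, so this is the minimum.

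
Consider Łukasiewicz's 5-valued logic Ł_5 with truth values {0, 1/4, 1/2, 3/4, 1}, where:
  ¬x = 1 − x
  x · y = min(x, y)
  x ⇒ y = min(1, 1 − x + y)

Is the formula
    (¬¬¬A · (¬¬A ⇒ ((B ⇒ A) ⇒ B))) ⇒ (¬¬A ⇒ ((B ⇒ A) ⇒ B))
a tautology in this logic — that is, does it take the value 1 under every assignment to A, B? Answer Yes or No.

At A = 1/2, B = 0, for instance:
¬A = ¬1/2 = 1/2
¬¬A = ¬1/2 = 1/2
¬¬¬A = ¬1/2 = 1/2
¬A = ¬1/2 = 1/2
¬¬A = ¬1/2 = 1/2
B ⇒ A = 0 ⇒ 1/2 = 1
(B ⇒ A) ⇒ B = 1 ⇒ 0 = 0
¬¬A ⇒ ((B ⇒ A) ⇒ B) = 1/2 ⇒ 0 = 1/2
¬¬¬A · (¬¬A ⇒ ((B ⇒ A) ⇒ B)) = 1/2 · 1/2 = 1/2
(¬¬¬A · (¬¬A ⇒ ((B ⇒ A) ⇒ B))) ⇒ (¬¬A ⇒ ((B ⇒ A) ⇒ B)) = 1/2 ⇒ 1/2 = 1
and checking the remaining 24 assignments likewise gives ≥ 1 in every case.

Yes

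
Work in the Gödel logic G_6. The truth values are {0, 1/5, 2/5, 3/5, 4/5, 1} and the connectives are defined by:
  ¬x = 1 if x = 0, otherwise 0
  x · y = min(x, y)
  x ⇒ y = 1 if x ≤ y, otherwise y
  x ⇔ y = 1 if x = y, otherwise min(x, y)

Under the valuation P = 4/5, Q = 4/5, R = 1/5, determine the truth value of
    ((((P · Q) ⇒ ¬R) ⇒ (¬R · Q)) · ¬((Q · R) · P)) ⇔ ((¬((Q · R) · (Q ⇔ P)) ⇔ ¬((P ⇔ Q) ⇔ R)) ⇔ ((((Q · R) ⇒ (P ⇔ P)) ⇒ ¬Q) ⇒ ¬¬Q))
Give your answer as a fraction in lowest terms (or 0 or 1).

0

P · Q = 4/5 · 4/5 = 4/5
¬R = ¬1/5 = 0
(P · Q) ⇒ ¬R = 4/5 ⇒ 0 = 0
¬R = ¬1/5 = 0
¬R · Q = 0 · 4/5 = 0
((P · Q) ⇒ ¬R) ⇒ (¬R · Q) = 0 ⇒ 0 = 1
Q · R = 4/5 · 1/5 = 1/5
(Q · R) · P = 1/5 · 4/5 = 1/5
¬((Q · R) · P) = ¬1/5 = 0
(((P · Q) ⇒ ¬R) ⇒ (¬R · Q)) · ¬((Q · R) · P) = 1 · 0 = 0
Q · R = 4/5 · 1/5 = 1/5
Q ⇔ P = 4/5 ⇔ 4/5 = 1
(Q · R) · (Q ⇔ P) = 1/5 · 1 = 1/5
¬((Q · R) · (Q ⇔ P)) = ¬1/5 = 0
P ⇔ Q = 4/5 ⇔ 4/5 = 1
(P ⇔ Q) ⇔ R = 1 ⇔ 1/5 = 1/5
¬((P ⇔ Q) ⇔ R) = ¬1/5 = 0
¬((Q · R) · (Q ⇔ P)) ⇔ ¬((P ⇔ Q) ⇔ R) = 0 ⇔ 0 = 1
Q · R = 4/5 · 1/5 = 1/5
P ⇔ P = 4/5 ⇔ 4/5 = 1
(Q · R) ⇒ (P ⇔ P) = 1/5 ⇒ 1 = 1
¬Q = ¬4/5 = 0
((Q · R) ⇒ (P ⇔ P)) ⇒ ¬Q = 1 ⇒ 0 = 0
¬Q = ¬4/5 = 0
¬¬Q = ¬0 = 1
(((Q · R) ⇒ (P ⇔ P)) ⇒ ¬Q) ⇒ ¬¬Q = 0 ⇒ 1 = 1
(¬((Q · R) · (Q ⇔ P)) ⇔ ¬((P ⇔ Q) ⇔ R)) ⇔ ((((Q · R) ⇒ (P ⇔ P)) ⇒ ¬Q) ⇒ ¬¬Q) = 1 ⇔ 1 = 1
((((P · Q) ⇒ ¬R) ⇒ (¬R · Q)) · ¬((Q · R) · P)) ⇔ ((¬((Q · R) · (Q ⇔ P)) ⇔ ¬((P ⇔ Q) ⇔ R)) ⇔ ((((Q · R) ⇒ (P ⇔ P)) ⇒ ¬Q) ⇒ ¬¬Q)) = 0 ⇔ 1 = 0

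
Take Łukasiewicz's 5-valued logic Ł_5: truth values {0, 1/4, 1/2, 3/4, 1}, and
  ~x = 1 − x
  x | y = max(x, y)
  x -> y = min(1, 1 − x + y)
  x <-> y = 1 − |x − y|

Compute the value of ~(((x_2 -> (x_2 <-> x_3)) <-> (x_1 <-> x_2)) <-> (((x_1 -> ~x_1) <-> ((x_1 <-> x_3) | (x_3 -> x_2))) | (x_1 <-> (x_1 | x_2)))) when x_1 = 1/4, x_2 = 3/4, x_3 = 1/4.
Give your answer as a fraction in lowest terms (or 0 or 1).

x_2 <-> x_3 = 3/4 <-> 1/4 = 1/2
x_2 -> (x_2 <-> x_3) = 3/4 -> 1/2 = 3/4
x_1 <-> x_2 = 1/4 <-> 3/4 = 1/2
(x_2 -> (x_2 <-> x_3)) <-> (x_1 <-> x_2) = 3/4 <-> 1/2 = 3/4
~x_1 = ~1/4 = 3/4
x_1 -> ~x_1 = 1/4 -> 3/4 = 1
x_1 <-> x_3 = 1/4 <-> 1/4 = 1
x_3 -> x_2 = 1/4 -> 3/4 = 1
(x_1 <-> x_3) | (x_3 -> x_2) = 1 | 1 = 1
(x_1 -> ~x_1) <-> ((x_1 <-> x_3) | (x_3 -> x_2)) = 1 <-> 1 = 1
x_1 | x_2 = 1/4 | 3/4 = 3/4
x_1 <-> (x_1 | x_2) = 1/4 <-> 3/4 = 1/2
((x_1 -> ~x_1) <-> ((x_1 <-> x_3) | (x_3 -> x_2))) | (x_1 <-> (x_1 | x_2)) = 1 | 1/2 = 1
((x_2 -> (x_2 <-> x_3)) <-> (x_1 <-> x_2)) <-> (((x_1 -> ~x_1) <-> ((x_1 <-> x_3) | (x_3 -> x_2))) | (x_1 <-> (x_1 | x_2))) = 3/4 <-> 1 = 3/4
~(((x_2 -> (x_2 <-> x_3)) <-> (x_1 <-> x_2)) <-> (((x_1 -> ~x_1) <-> ((x_1 <-> x_3) | (x_3 -> x_2))) | (x_1 <-> (x_1 | x_2)))) = ~3/4 = 1/4

1/4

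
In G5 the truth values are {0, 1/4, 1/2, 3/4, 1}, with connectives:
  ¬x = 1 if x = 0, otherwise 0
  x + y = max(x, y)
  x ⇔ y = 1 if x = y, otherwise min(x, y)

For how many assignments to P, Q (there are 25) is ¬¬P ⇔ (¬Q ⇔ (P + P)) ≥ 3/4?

value 1: 2 assignments (counts)
value 3/4: 1 assignment (counts)
value 1/2: 1 assignment
value 1/4: 1 assignment
value 0: 20 assignments
So 3 of the 25 assignments meet the threshold.

3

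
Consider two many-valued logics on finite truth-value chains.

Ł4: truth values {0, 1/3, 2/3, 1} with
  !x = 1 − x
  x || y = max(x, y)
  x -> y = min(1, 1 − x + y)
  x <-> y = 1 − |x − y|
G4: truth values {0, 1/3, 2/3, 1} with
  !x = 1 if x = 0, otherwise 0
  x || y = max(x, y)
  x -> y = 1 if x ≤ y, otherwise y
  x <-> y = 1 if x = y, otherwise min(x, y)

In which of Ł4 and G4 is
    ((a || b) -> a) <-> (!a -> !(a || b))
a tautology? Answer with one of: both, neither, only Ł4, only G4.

only Ł4

In Ł4: every assignment gives 1 — tautology.
In G4: at a = 1/3, b = 2/3 the value is 1/3 — not a tautology.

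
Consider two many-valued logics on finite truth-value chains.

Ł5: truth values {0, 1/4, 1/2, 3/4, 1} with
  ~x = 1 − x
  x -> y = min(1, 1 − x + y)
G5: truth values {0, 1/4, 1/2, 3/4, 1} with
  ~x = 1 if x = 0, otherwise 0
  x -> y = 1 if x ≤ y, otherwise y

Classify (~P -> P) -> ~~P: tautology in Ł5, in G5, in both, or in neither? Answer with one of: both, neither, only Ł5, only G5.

only G5

In Ł5: at P = 1/4 the value is 3/4 — not a tautology.
In G5: every assignment gives 1 — tautology.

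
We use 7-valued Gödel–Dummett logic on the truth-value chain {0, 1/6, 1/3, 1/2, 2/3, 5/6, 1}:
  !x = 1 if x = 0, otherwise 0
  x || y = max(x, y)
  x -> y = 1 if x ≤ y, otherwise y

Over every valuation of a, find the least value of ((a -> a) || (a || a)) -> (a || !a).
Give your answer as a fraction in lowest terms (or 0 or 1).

1/6

Take a = 1/6:
a -> a = 1/6 -> 1/6 = 1
a || a = 1/6 || 1/6 = 1/6
(a -> a) || (a || a) = 1 || 1/6 = 1
!a = !1/6 = 0
a || !a = 1/6 || 0 = 1/6
((a -> a) || (a || a)) -> (a || !a) = 1 -> 1/6 = 1/6
No assignment yields a value below 1/6, so this is the minimum.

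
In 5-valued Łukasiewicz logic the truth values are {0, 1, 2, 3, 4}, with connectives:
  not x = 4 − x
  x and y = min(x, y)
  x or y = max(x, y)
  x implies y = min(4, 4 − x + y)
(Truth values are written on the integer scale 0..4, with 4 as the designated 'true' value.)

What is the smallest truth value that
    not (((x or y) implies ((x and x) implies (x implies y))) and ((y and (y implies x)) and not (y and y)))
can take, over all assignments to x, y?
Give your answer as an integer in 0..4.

Take x = 0, y = 2:
x or y = 0 or 2 = 2
x and x = 0 and 0 = 0
x implies y = 0 implies 2 = 4
(x and x) implies (x implies y) = 0 implies 4 = 4
(x or y) implies ((x and x) implies (x implies y)) = 2 implies 4 = 4
y implies x = 2 implies 0 = 2
y and (y implies x) = 2 and 2 = 2
y and y = 2 and 2 = 2
not (y and y) = not 2 = 2
(y and (y implies x)) and not (y and y) = 2 and 2 = 2
((x or y) implies ((x and x) implies (x implies y))) and ((y and (y implies x)) and not (y and y)) = 4 and 2 = 2
not (((x or y) implies ((x and x) implies (x implies y))) and ((y and (y implies x)) and not (y and y))) = not 2 = 2
No assignment yields a value below 2, so this is the minimum.

2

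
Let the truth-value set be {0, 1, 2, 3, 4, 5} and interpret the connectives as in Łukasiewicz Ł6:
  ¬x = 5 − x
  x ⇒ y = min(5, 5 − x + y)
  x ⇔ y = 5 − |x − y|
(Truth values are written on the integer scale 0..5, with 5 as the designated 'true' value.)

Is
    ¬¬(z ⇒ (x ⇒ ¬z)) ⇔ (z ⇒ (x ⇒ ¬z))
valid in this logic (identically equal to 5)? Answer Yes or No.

Yes

At x = 2, z = 3, for instance:
¬z = ¬3 = 2
x ⇒ ¬z = 2 ⇒ 2 = 5
z ⇒ (x ⇒ ¬z) = 3 ⇒ 5 = 5
¬(z ⇒ (x ⇒ ¬z)) = ¬5 = 0
¬¬(z ⇒ (x ⇒ ¬z)) = ¬0 = 5
¬¬(z ⇒ (x ⇒ ¬z)) ⇔ (z ⇒ (x ⇒ ¬z)) = 5 ⇔ 5 = 5
and checking the remaining 35 assignments likewise gives ≥ 5 in every case.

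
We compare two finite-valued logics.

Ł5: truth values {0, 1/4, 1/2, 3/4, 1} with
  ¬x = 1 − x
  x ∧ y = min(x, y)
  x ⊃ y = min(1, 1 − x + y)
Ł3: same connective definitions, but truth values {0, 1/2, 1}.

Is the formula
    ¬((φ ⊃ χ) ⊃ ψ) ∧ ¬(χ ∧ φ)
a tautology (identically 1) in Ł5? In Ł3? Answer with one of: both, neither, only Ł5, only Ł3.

neither

In Ł5: at φ = 0, ψ = 1/4, χ = 0 the value is 3/4 — not a tautology.
In Ł3: at φ = 0, ψ = 1/2, χ = 0 the value is 1/2 — not a tautology.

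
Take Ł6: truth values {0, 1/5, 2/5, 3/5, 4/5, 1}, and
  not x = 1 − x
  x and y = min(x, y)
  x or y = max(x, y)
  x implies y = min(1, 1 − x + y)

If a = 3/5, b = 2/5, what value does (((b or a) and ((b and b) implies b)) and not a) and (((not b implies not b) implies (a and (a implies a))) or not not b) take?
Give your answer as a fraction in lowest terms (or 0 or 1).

b or a = 2/5 or 3/5 = 3/5
b and b = 2/5 and 2/5 = 2/5
(b and b) implies b = 2/5 implies 2/5 = 1
(b or a) and ((b and b) implies b) = 3/5 and 1 = 3/5
not a = not 3/5 = 2/5
((b or a) and ((b and b) implies b)) and not a = 3/5 and 2/5 = 2/5
not b = not 2/5 = 3/5
not b = not 2/5 = 3/5
not b implies not b = 3/5 implies 3/5 = 1
a implies a = 3/5 implies 3/5 = 1
a and (a implies a) = 3/5 and 1 = 3/5
(not b implies not b) implies (a and (a implies a)) = 1 implies 3/5 = 3/5
not b = not 2/5 = 3/5
not not b = not 3/5 = 2/5
((not b implies not b) implies (a and (a implies a))) or not not b = 3/5 or 2/5 = 3/5
(((b or a) and ((b and b) implies b)) and not a) and (((not b implies not b) implies (a and (a implies a))) or not not b) = 2/5 and 3/5 = 2/5

2/5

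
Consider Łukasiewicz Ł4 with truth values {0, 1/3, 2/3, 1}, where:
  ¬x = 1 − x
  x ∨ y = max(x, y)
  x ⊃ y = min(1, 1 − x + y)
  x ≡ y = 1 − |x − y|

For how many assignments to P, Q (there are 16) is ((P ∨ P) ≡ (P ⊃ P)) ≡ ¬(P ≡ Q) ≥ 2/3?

11

P = 0, Q = 0 ↦ 1  ≥
P = 0, Q = 1/3 ↦ 2/3  ≥
P = 0, Q = 2/3 ↦ 1/3  <
P = 0, Q = 1 ↦ 0  <
P = 1/3, Q = 0 ↦ 1  ≥
P = 1/3, Q = 1/3 ↦ 2/3  ≥
P = 1/3, Q = 2/3 ↦ 1  ≥
P = 1/3, Q = 1 ↦ 2/3  ≥
P = 2/3, Q = 0 ↦ 1  ≥
P = 2/3, Q = 1/3 ↦ 2/3  ≥
P = 2/3, Q = 2/3 ↦ 1/3  <
P = 2/3, Q = 1 ↦ 2/3  ≥
P = 1, Q = 0 ↦ 1  ≥
P = 1, Q = 1/3 ↦ 2/3  ≥
P = 1, Q = 2/3 ↦ 1/3  <
P = 1, Q = 1 ↦ 0  <
So 11 of the 16 assignments meet the threshold.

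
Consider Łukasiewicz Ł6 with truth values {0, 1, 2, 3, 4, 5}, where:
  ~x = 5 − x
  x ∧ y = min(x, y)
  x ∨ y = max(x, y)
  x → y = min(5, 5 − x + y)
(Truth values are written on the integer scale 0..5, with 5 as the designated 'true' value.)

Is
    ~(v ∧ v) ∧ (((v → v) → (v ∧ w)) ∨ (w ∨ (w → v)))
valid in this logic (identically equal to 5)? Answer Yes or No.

No

Counterexample: take v = 0, w = 1.
v ∧ v = 0 ∧ 0 = 0
~(v ∧ v) = ~0 = 5
v → v = 0 → 0 = 5
v ∧ w = 0 ∧ 1 = 0
(v → v) → (v ∧ w) = 5 → 0 = 0
w → v = 1 → 0 = 4
w ∨ (w → v) = 1 ∨ 4 = 4
((v → v) → (v ∧ w)) ∨ (w ∨ (w → v)) = 0 ∨ 4 = 4
~(v ∧ v) ∧ (((v → v) → (v ∧ w)) ∨ (w ∨ (w → v))) = 5 ∧ 4 = 4
This gives 4 ≠ 5.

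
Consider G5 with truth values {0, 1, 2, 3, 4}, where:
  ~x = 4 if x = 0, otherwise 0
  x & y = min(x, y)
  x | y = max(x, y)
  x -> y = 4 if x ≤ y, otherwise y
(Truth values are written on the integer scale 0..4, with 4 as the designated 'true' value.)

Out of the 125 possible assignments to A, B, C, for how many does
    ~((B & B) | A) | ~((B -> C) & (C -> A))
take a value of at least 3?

value 4: 41 assignments (counts)
value 0: 84 assignments
So 41 of the 125 assignments meet the threshold.

41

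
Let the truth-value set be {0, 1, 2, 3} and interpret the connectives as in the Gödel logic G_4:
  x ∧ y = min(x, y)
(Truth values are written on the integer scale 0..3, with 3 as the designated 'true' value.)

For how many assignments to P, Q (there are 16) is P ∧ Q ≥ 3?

1

P = 0, Q = 0 ↦ 0  <
P = 0, Q = 1 ↦ 0  <
P = 0, Q = 2 ↦ 0  <
P = 0, Q = 3 ↦ 0  <
P = 1, Q = 0 ↦ 0  <
P = 1, Q = 1 ↦ 1  <
P = 1, Q = 2 ↦ 1  <
P = 1, Q = 3 ↦ 1  <
P = 2, Q = 0 ↦ 0  <
P = 2, Q = 1 ↦ 1  <
P = 2, Q = 2 ↦ 2  <
P = 2, Q = 3 ↦ 2  <
P = 3, Q = 0 ↦ 0  <
P = 3, Q = 1 ↦ 1  <
P = 3, Q = 2 ↦ 2  <
P = 3, Q = 3 ↦ 3  ≥
So 1 of the 16 assignments meets the threshold.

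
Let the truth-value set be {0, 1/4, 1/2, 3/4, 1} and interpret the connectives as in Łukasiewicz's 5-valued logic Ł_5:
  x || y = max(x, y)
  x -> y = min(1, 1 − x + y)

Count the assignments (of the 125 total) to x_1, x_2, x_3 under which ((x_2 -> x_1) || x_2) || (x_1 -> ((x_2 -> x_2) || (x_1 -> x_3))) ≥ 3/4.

value 1: 125 assignments (counts)
So 125 of the 125 assignments meet the threshold.

125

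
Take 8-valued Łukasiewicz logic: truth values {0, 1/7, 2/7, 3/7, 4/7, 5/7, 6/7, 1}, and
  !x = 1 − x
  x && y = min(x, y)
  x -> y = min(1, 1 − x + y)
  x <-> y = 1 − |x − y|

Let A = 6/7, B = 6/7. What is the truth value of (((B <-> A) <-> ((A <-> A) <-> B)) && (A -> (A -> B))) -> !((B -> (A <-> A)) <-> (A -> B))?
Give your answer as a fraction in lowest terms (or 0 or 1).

B <-> A = 6/7 <-> 6/7 = 1
A <-> A = 6/7 <-> 6/7 = 1
(A <-> A) <-> B = 1 <-> 6/7 = 6/7
(B <-> A) <-> ((A <-> A) <-> B) = 1 <-> 6/7 = 6/7
A -> B = 6/7 -> 6/7 = 1
A -> (A -> B) = 6/7 -> 1 = 1
((B <-> A) <-> ((A <-> A) <-> B)) && (A -> (A -> B)) = 6/7 && 1 = 6/7
A <-> A = 6/7 <-> 6/7 = 1
B -> (A <-> A) = 6/7 -> 1 = 1
A -> B = 6/7 -> 6/7 = 1
(B -> (A <-> A)) <-> (A -> B) = 1 <-> 1 = 1
!((B -> (A <-> A)) <-> (A -> B)) = !1 = 0
(((B <-> A) <-> ((A <-> A) <-> B)) && (A -> (A -> B))) -> !((B -> (A <-> A)) <-> (A -> B)) = 6/7 -> 0 = 1/7

1/7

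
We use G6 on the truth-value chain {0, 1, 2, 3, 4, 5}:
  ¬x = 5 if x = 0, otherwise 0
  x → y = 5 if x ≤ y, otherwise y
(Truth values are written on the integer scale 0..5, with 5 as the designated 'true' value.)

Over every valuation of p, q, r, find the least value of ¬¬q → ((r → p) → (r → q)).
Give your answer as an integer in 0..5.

1

Take p = 2, q = 1, r = 2:
¬q = ¬1 = 0
¬¬q = ¬0 = 5
r → p = 2 → 2 = 5
r → q = 2 → 1 = 1
(r → p) → (r → q) = 5 → 1 = 1
¬¬q → ((r → p) → (r → q)) = 5 → 1 = 1
No assignment yields a value below 1, so this is the minimum.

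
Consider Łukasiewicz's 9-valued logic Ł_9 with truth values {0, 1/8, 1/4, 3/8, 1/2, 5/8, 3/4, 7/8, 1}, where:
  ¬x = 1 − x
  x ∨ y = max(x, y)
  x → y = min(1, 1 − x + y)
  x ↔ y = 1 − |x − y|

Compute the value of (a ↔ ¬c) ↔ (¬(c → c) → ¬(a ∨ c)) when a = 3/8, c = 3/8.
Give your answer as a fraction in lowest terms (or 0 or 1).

3/4

¬c = ¬3/8 = 5/8
a ↔ ¬c = 3/8 ↔ 5/8 = 3/4
c → c = 3/8 → 3/8 = 1
¬(c → c) = ¬1 = 0
a ∨ c = 3/8 ∨ 3/8 = 3/8
¬(a ∨ c) = ¬3/8 = 5/8
¬(c → c) → ¬(a ∨ c) = 0 → 5/8 = 1
(a ↔ ¬c) ↔ (¬(c → c) → ¬(a ∨ c)) = 3/4 ↔ 1 = 3/4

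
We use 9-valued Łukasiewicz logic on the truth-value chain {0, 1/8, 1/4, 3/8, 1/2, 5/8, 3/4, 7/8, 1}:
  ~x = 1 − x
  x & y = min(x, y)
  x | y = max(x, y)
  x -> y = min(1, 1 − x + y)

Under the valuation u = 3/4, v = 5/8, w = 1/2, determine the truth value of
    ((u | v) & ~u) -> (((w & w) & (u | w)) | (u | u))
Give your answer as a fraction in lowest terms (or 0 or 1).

1

u | v = 3/4 | 5/8 = 3/4
~u = ~3/4 = 1/4
(u | v) & ~u = 3/4 & 1/4 = 1/4
w & w = 1/2 & 1/2 = 1/2
u | w = 3/4 | 1/2 = 3/4
(w & w) & (u | w) = 1/2 & 3/4 = 1/2
u | u = 3/4 | 3/4 = 3/4
((w & w) & (u | w)) | (u | u) = 1/2 | 3/4 = 3/4
((u | v) & ~u) -> (((w & w) & (u | w)) | (u | u)) = 1/4 -> 3/4 = 1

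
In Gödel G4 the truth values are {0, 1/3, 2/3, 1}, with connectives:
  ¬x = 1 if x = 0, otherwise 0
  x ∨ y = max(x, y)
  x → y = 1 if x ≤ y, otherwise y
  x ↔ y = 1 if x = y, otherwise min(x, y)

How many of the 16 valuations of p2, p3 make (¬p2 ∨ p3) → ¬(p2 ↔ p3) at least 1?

p2 = 0, p3 = 0 ↦ 0  <
p2 = 0, p3 = 1/3 ↦ 1  ≥
p2 = 0, p3 = 2/3 ↦ 1  ≥
p2 = 0, p3 = 1 ↦ 1  ≥
p2 = 1/3, p3 = 0 ↦ 1  ≥
p2 = 1/3, p3 = 1/3 ↦ 0  <
p2 = 1/3, p3 = 2/3 ↦ 0  <
p2 = 1/3, p3 = 1 ↦ 0  <
p2 = 2/3, p3 = 0 ↦ 1  ≥
p2 = 2/3, p3 = 1/3 ↦ 0  <
p2 = 2/3, p3 = 2/3 ↦ 0  <
p2 = 2/3, p3 = 1 ↦ 0  <
p2 = 1, p3 = 0 ↦ 1  ≥
p2 = 1, p3 = 1/3 ↦ 0  <
p2 = 1, p3 = 2/3 ↦ 0  <
p2 = 1, p3 = 1 ↦ 0  <
So 6 of the 16 assignments meet the threshold.

6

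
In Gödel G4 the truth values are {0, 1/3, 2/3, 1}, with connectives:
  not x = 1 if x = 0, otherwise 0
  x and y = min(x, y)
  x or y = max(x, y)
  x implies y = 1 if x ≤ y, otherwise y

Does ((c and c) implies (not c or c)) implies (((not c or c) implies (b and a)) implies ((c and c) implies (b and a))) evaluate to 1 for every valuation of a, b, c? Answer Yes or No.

Yes

At a = 1, b = 0, c = 2/3, for instance:
c and c = 2/3 and 2/3 = 2/3
not c = not 2/3 = 0
not c or c = 0 or 2/3 = 2/3
(c and c) implies (not c or c) = 2/3 implies 2/3 = 1
b and a = 0 and 1 = 0
(not c or c) implies (b and a) = 2/3 implies 0 = 0
(c and c) implies (b and a) = 2/3 implies 0 = 0
((not c or c) implies (b and a)) implies ((c and c) implies (b and a)) = 0 implies 0 = 1
((c and c) implies (not c or c)) implies (((not c or c) implies (b and a)) implies ((c and c) implies (b and a))) = 1 implies 1 = 1
and checking the remaining 63 assignments likewise gives ≥ 1 in every case.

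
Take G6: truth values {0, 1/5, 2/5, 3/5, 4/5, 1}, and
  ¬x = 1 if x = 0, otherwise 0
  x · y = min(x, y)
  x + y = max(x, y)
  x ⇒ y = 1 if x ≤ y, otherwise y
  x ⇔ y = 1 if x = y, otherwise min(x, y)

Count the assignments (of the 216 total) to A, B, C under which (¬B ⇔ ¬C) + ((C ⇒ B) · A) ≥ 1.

161

value 1: 161 assignments (counts)
value 4/5: 5 assignments
value 3/5: 5 assignments
value 2/5: 5 assignments
value 1/5: 5 assignments
value 0: 35 assignments
So 161 of the 216 assignments meet the threshold.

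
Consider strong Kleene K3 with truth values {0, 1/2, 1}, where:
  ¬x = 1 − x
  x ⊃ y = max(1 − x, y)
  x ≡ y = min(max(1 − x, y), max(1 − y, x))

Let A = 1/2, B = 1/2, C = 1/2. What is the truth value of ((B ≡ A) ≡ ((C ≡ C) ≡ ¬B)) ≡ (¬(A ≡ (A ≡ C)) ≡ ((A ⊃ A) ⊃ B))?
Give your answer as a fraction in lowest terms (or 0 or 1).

1/2

B ≡ A = 1/2 ≡ 1/2 = 1/2
C ≡ C = 1/2 ≡ 1/2 = 1/2
¬B = ¬1/2 = 1/2
(C ≡ C) ≡ ¬B = 1/2 ≡ 1/2 = 1/2
(B ≡ A) ≡ ((C ≡ C) ≡ ¬B) = 1/2 ≡ 1/2 = 1/2
A ≡ C = 1/2 ≡ 1/2 = 1/2
A ≡ (A ≡ C) = 1/2 ≡ 1/2 = 1/2
¬(A ≡ (A ≡ C)) = ¬1/2 = 1/2
A ⊃ A = 1/2 ⊃ 1/2 = 1/2
(A ⊃ A) ⊃ B = 1/2 ⊃ 1/2 = 1/2
¬(A ≡ (A ≡ C)) ≡ ((A ⊃ A) ⊃ B) = 1/2 ≡ 1/2 = 1/2
((B ≡ A) ≡ ((C ≡ C) ≡ ¬B)) ≡ (¬(A ≡ (A ≡ C)) ≡ ((A ⊃ A) ⊃ B)) = 1/2 ≡ 1/2 = 1/2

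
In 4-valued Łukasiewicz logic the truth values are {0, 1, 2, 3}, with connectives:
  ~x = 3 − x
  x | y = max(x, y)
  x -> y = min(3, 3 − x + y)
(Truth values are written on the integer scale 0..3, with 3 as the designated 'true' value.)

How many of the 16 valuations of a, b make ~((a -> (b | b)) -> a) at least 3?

a = 0, b = 0 ↦ 3  ≥
a = 0, b = 1 ↦ 3  ≥
a = 0, b = 2 ↦ 3  ≥
a = 0, b = 3 ↦ 3  ≥
a = 1, b = 0 ↦ 1  <
a = 1, b = 1 ↦ 2  <
a = 1, b = 2 ↦ 2  <
a = 1, b = 3 ↦ 2  <
a = 2, b = 0 ↦ 0  <
a = 2, b = 1 ↦ 0  <
a = 2, b = 2 ↦ 1  <
a = 2, b = 3 ↦ 1  <
a = 3, b = 0 ↦ 0  <
a = 3, b = 1 ↦ 0  <
a = 3, b = 2 ↦ 0  <
a = 3, b = 3 ↦ 0  <
So 4 of the 16 assignments meet the threshold.

4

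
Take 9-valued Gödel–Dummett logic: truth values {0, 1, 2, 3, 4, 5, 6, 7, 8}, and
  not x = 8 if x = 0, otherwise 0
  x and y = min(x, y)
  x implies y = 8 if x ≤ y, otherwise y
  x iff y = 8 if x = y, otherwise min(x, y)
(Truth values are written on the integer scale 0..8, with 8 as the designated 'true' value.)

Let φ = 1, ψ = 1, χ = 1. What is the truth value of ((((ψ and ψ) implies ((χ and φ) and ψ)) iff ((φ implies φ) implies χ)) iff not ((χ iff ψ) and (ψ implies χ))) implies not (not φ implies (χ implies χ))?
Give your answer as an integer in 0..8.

ψ and ψ = 1 and 1 = 1
χ and φ = 1 and 1 = 1
(χ and φ) and ψ = 1 and 1 = 1
(ψ and ψ) implies ((χ and φ) and ψ) = 1 implies 1 = 8
φ implies φ = 1 implies 1 = 8
(φ implies φ) implies χ = 8 implies 1 = 1
((ψ and ψ) implies ((χ and φ) and ψ)) iff ((φ implies φ) implies χ) = 8 iff 1 = 1
χ iff ψ = 1 iff 1 = 8
ψ implies χ = 1 implies 1 = 8
(χ iff ψ) and (ψ implies χ) = 8 and 8 = 8
not ((χ iff ψ) and (ψ implies χ)) = not 8 = 0
(((ψ and ψ) implies ((χ and φ) and ψ)) iff ((φ implies φ) implies χ)) iff not ((χ iff ψ) and (ψ implies χ)) = 1 iff 0 = 0
not φ = not 1 = 0
χ implies χ = 1 implies 1 = 8
not φ implies (χ implies χ) = 0 implies 8 = 8
not (not φ implies (χ implies χ)) = not 8 = 0
((((ψ and ψ) implies ((χ and φ) and ψ)) iff ((φ implies φ) implies χ)) iff not ((χ iff ψ) and (ψ implies χ))) implies not (not φ implies (χ implies χ)) = 0 implies 0 = 8

8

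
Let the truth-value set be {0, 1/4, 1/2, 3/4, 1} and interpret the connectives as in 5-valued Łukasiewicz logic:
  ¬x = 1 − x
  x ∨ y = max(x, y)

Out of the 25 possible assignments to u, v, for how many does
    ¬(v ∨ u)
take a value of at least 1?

1

value 1: 1 assignment (counts)
value 3/4: 3 assignments
value 1/2: 5 assignments
value 1/4: 7 assignments
value 0: 9 assignments
So 1 of the 25 assignments meets the threshold.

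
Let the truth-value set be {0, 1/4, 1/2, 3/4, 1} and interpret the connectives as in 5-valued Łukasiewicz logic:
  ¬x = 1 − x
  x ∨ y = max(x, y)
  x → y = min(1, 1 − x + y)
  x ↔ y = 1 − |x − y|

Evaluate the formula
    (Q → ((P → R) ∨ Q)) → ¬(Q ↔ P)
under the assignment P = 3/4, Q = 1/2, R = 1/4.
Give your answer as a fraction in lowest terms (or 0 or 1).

1/4

P → R = 3/4 → 1/4 = 1/2
(P → R) ∨ Q = 1/2 ∨ 1/2 = 1/2
Q → ((P → R) ∨ Q) = 1/2 → 1/2 = 1
Q ↔ P = 1/2 ↔ 3/4 = 3/4
¬(Q ↔ P) = ¬3/4 = 1/4
(Q → ((P → R) ∨ Q)) → ¬(Q ↔ P) = 1 → 1/4 = 1/4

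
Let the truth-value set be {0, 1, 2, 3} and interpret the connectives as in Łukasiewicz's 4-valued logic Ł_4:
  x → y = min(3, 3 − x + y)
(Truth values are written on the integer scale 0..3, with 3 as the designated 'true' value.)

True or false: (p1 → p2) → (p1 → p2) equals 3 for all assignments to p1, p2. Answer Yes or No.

p1 = 0, p2 = 0 ↦ 3
p1 = 0, p2 = 1 ↦ 3
p1 = 0, p2 = 2 ↦ 3
p1 = 0, p2 = 3 ↦ 3
p1 = 1, p2 = 0 ↦ 3
p1 = 1, p2 = 1 ↦ 3
p1 = 1, p2 = 2 ↦ 3
p1 = 1, p2 = 3 ↦ 3
p1 = 2, p2 = 0 ↦ 3
p1 = 2, p2 = 1 ↦ 3
p1 = 2, p2 = 2 ↦ 3
p1 = 2, p2 = 3 ↦ 3
p1 = 3, p2 = 0 ↦ 3
p1 = 3, p2 = 1 ↦ 3
p1 = 3, p2 = 2 ↦ 3
p1 = 3, p2 = 3 ↦ 3
Every assignment gives a value ≥ 3.

Yes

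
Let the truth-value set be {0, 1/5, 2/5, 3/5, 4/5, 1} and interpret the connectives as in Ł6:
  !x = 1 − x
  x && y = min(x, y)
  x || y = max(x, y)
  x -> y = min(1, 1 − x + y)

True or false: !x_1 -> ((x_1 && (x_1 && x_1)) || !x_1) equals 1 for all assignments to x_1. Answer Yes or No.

x_1 = 0 ↦ 1
x_1 = 1/5 ↦ 1
x_1 = 2/5 ↦ 1
x_1 = 3/5 ↦ 1
x_1 = 4/5 ↦ 1
x_1 = 1 ↦ 1
Every assignment gives a value ≥ 1.

Yes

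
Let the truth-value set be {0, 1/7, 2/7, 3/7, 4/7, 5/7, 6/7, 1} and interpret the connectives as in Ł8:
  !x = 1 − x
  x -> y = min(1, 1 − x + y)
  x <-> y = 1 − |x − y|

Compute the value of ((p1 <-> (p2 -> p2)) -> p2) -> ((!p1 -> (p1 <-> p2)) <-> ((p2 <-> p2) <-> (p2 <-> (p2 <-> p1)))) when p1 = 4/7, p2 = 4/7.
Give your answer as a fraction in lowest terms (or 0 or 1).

4/7

p2 -> p2 = 4/7 -> 4/7 = 1
p1 <-> (p2 -> p2) = 4/7 <-> 1 = 4/7
(p1 <-> (p2 -> p2)) -> p2 = 4/7 -> 4/7 = 1
!p1 = !4/7 = 3/7
p1 <-> p2 = 4/7 <-> 4/7 = 1
!p1 -> (p1 <-> p2) = 3/7 -> 1 = 1
p2 <-> p2 = 4/7 <-> 4/7 = 1
p2 <-> p1 = 4/7 <-> 4/7 = 1
p2 <-> (p2 <-> p1) = 4/7 <-> 1 = 4/7
(p2 <-> p2) <-> (p2 <-> (p2 <-> p1)) = 1 <-> 4/7 = 4/7
(!p1 -> (p1 <-> p2)) <-> ((p2 <-> p2) <-> (p2 <-> (p2 <-> p1))) = 1 <-> 4/7 = 4/7
((p1 <-> (p2 -> p2)) -> p2) -> ((!p1 -> (p1 <-> p2)) <-> ((p2 <-> p2) <-> (p2 <-> (p2 <-> p1)))) = 1 -> 4/7 = 4/7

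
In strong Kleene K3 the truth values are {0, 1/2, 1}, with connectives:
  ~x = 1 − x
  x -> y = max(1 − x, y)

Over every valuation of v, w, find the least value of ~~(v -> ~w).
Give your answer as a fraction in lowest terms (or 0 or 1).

0

Take v = 1, w = 1:
~w = ~1 = 0
v -> ~w = 1 -> 0 = 0
~(v -> ~w) = ~0 = 1
~~(v -> ~w) = ~1 = 0
No assignment yields a value below 0, so this is the minimum.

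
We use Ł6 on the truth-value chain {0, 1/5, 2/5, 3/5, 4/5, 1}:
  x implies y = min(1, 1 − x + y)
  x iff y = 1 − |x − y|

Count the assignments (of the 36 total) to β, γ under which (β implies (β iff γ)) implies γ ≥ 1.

value 1: 11 assignments (counts)
value 4/5: 5 assignments
value 3/5: 8 assignments
value 2/5: 4 assignments
value 1/5: 5 assignments
value 0: 3 assignments
So 11 of the 36 assignments meet the threshold.

11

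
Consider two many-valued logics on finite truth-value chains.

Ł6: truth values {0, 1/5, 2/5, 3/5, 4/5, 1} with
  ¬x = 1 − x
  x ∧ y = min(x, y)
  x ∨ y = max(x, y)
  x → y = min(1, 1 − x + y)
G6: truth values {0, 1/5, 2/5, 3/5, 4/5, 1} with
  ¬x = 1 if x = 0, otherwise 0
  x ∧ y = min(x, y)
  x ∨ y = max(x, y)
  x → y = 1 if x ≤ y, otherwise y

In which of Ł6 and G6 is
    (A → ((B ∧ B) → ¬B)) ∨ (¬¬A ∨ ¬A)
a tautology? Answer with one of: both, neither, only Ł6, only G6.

only G6

In Ł6: at A = 1/5, B = 1 the value is 4/5 — not a tautology.
In G6: every assignment gives 1 — tautology.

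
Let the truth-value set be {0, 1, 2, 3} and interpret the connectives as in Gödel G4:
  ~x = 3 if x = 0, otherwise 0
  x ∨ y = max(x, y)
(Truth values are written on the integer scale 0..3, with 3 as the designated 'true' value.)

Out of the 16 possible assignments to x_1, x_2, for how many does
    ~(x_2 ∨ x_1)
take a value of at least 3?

x_1 = 0, x_2 = 0 ↦ 3  ≥
x_1 = 0, x_2 = 1 ↦ 0  <
x_1 = 0, x_2 = 2 ↦ 0  <
x_1 = 0, x_2 = 3 ↦ 0  <
x_1 = 1, x_2 = 0 ↦ 0  <
x_1 = 1, x_2 = 1 ↦ 0  <
x_1 = 1, x_2 = 2 ↦ 0  <
x_1 = 1, x_2 = 3 ↦ 0  <
x_1 = 2, x_2 = 0 ↦ 0  <
x_1 = 2, x_2 = 1 ↦ 0  <
x_1 = 2, x_2 = 2 ↦ 0  <
x_1 = 2, x_2 = 3 ↦ 0  <
x_1 = 3, x_2 = 0 ↦ 0  <
x_1 = 3, x_2 = 1 ↦ 0  <
x_1 = 3, x_2 = 2 ↦ 0  <
x_1 = 3, x_2 = 3 ↦ 0  <
So 1 of the 16 assignments meets the threshold.

1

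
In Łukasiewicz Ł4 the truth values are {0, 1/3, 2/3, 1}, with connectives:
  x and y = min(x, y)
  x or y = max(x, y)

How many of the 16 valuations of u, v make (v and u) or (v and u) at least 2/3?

u = 0, v = 0 ↦ 0  <
u = 0, v = 1/3 ↦ 0  <
u = 0, v = 2/3 ↦ 0  <
u = 0, v = 1 ↦ 0  <
u = 1/3, v = 0 ↦ 0  <
u = 1/3, v = 1/3 ↦ 1/3  <
u = 1/3, v = 2/3 ↦ 1/3  <
u = 1/3, v = 1 ↦ 1/3  <
u = 2/3, v = 0 ↦ 0  <
u = 2/3, v = 1/3 ↦ 1/3  <
u = 2/3, v = 2/3 ↦ 2/3  ≥
u = 2/3, v = 1 ↦ 2/3  ≥
u = 1, v = 0 ↦ 0  <
u = 1, v = 1/3 ↦ 1/3  <
u = 1, v = 2/3 ↦ 2/3  ≥
u = 1, v = 1 ↦ 1  ≥
So 4 of the 16 assignments meet the threshold.

4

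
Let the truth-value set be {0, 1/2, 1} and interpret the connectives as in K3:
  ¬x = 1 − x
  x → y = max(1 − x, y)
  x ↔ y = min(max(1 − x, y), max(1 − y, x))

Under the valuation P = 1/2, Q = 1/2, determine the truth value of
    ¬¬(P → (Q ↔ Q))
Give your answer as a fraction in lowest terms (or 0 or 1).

1/2

Q ↔ Q = 1/2 ↔ 1/2 = 1/2
P → (Q ↔ Q) = 1/2 → 1/2 = 1/2
¬(P → (Q ↔ Q)) = ¬1/2 = 1/2
¬¬(P → (Q ↔ Q)) = ¬1/2 = 1/2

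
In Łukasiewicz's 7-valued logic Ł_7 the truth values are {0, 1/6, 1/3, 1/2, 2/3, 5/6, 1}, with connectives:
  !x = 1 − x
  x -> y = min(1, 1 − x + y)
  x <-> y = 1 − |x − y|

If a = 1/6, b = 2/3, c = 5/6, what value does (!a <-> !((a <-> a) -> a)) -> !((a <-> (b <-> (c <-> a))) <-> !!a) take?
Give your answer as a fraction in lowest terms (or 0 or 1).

1/3

!a = !1/6 = 5/6
a <-> a = 1/6 <-> 1/6 = 1
(a <-> a) -> a = 1 -> 1/6 = 1/6
!((a <-> a) -> a) = !1/6 = 5/6
!a <-> !((a <-> a) -> a) = 5/6 <-> 5/6 = 1
c <-> a = 5/6 <-> 1/6 = 1/3
b <-> (c <-> a) = 2/3 <-> 1/3 = 2/3
a <-> (b <-> (c <-> a)) = 1/6 <-> 2/3 = 1/2
!a = !1/6 = 5/6
!!a = !5/6 = 1/6
(a <-> (b <-> (c <-> a))) <-> !!a = 1/2 <-> 1/6 = 2/3
!((a <-> (b <-> (c <-> a))) <-> !!a) = !2/3 = 1/3
(!a <-> !((a <-> a) -> a)) -> !((a <-> (b <-> (c <-> a))) <-> !!a) = 1 -> 1/3 = 1/3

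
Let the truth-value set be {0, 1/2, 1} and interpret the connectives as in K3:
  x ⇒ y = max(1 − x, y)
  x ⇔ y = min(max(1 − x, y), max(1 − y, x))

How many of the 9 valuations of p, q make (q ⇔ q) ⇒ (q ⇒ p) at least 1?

p = 0, q = 0 ↦ 1  ≥
p = 0, q = 1/2 ↦ 1/2  <
p = 0, q = 1 ↦ 0  <
p = 1/2, q = 0 ↦ 1  ≥
p = 1/2, q = 1/2 ↦ 1/2  <
p = 1/2, q = 1 ↦ 1/2  <
p = 1, q = 0 ↦ 1  ≥
p = 1, q = 1/2 ↦ 1  ≥
p = 1, q = 1 ↦ 1  ≥
So 5 of the 9 assignments meet the threshold.

5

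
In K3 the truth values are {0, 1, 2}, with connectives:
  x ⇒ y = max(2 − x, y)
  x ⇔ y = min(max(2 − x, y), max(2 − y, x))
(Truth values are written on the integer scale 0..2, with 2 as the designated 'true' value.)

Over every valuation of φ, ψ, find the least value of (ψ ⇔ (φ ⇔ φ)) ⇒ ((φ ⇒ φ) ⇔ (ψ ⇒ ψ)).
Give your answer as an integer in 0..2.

Take φ = 0, ψ = 1:
φ ⇔ φ = 0 ⇔ 0 = 2
ψ ⇔ (φ ⇔ φ) = 1 ⇔ 2 = 1
φ ⇒ φ = 0 ⇒ 0 = 2
ψ ⇒ ψ = 1 ⇒ 1 = 1
(φ ⇒ φ) ⇔ (ψ ⇒ ψ) = 2 ⇔ 1 = 1
(ψ ⇔ (φ ⇔ φ)) ⇒ ((φ ⇒ φ) ⇔ (ψ ⇒ ψ)) = 1 ⇒ 1 = 1
No assignment yields a value below 1, so this is the minimum.

1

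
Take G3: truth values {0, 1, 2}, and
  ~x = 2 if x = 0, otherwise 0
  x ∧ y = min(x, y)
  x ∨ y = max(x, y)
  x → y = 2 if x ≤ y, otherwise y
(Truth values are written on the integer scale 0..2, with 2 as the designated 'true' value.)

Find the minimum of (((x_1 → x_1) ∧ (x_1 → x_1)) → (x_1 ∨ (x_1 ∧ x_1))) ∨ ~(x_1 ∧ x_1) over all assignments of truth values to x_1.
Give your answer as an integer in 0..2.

1

Take x_1 = 1:
x_1 → x_1 = 1 → 1 = 2
x_1 → x_1 = 1 → 1 = 2
(x_1 → x_1) ∧ (x_1 → x_1) = 2 ∧ 2 = 2
x_1 ∧ x_1 = 1 ∧ 1 = 1
x_1 ∨ (x_1 ∧ x_1) = 1 ∨ 1 = 1
((x_1 → x_1) ∧ (x_1 → x_1)) → (x_1 ∨ (x_1 ∧ x_1)) = 2 → 1 = 1
x_1 ∧ x_1 = 1 ∧ 1 = 1
~(x_1 ∧ x_1) = ~1 = 0
(((x_1 → x_1) ∧ (x_1 → x_1)) → (x_1 ∨ (x_1 ∧ x_1))) ∨ ~(x_1 ∧ x_1) = 1 ∨ 0 = 1
No assignment yields a value below 1, so this is the minimum.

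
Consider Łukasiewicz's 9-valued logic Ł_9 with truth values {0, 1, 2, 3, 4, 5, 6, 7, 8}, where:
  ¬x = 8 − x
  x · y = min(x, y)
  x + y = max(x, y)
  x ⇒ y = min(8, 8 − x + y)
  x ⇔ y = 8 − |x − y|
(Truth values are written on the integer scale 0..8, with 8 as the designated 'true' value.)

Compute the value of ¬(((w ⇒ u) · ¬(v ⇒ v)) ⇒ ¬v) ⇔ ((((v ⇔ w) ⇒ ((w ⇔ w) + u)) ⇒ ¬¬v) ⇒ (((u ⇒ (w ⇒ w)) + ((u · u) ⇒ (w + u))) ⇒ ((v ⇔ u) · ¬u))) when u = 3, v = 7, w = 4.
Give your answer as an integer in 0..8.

3

w ⇒ u = 4 ⇒ 3 = 7
v ⇒ v = 7 ⇒ 7 = 8
¬(v ⇒ v) = ¬8 = 0
(w ⇒ u) · ¬(v ⇒ v) = 7 · 0 = 0
¬v = ¬7 = 1
((w ⇒ u) · ¬(v ⇒ v)) ⇒ ¬v = 0 ⇒ 1 = 8
¬(((w ⇒ u) · ¬(v ⇒ v)) ⇒ ¬v) = ¬8 = 0
v ⇔ w = 7 ⇔ 4 = 5
w ⇔ w = 4 ⇔ 4 = 8
(w ⇔ w) + u = 8 + 3 = 8
(v ⇔ w) ⇒ ((w ⇔ w) + u) = 5 ⇒ 8 = 8
¬v = ¬7 = 1
¬¬v = ¬1 = 7
((v ⇔ w) ⇒ ((w ⇔ w) + u)) ⇒ ¬¬v = 8 ⇒ 7 = 7
w ⇒ w = 4 ⇒ 4 = 8
u ⇒ (w ⇒ w) = 3 ⇒ 8 = 8
u · u = 3 · 3 = 3
w + u = 4 + 3 = 4
(u · u) ⇒ (w + u) = 3 ⇒ 4 = 8
(u ⇒ (w ⇒ w)) + ((u · u) ⇒ (w + u)) = 8 + 8 = 8
v ⇔ u = 7 ⇔ 3 = 4
¬u = ¬3 = 5
(v ⇔ u) · ¬u = 4 · 5 = 4
((u ⇒ (w ⇒ w)) + ((u · u) ⇒ (w + u))) ⇒ ((v ⇔ u) · ¬u) = 8 ⇒ 4 = 4
(((v ⇔ w) ⇒ ((w ⇔ w) + u)) ⇒ ¬¬v) ⇒ (((u ⇒ (w ⇒ w)) + ((u · u) ⇒ (w + u))) ⇒ ((v ⇔ u) · ¬u)) = 7 ⇒ 4 = 5
¬(((w ⇒ u) · ¬(v ⇒ v)) ⇒ ¬v) ⇔ ((((v ⇔ w) ⇒ ((w ⇔ w) + u)) ⇒ ¬¬v) ⇒ (((u ⇒ (w ⇒ w)) + ((u · u) ⇒ (w + u))) ⇒ ((v ⇔ u) · ¬u))) = 0 ⇔ 5 = 3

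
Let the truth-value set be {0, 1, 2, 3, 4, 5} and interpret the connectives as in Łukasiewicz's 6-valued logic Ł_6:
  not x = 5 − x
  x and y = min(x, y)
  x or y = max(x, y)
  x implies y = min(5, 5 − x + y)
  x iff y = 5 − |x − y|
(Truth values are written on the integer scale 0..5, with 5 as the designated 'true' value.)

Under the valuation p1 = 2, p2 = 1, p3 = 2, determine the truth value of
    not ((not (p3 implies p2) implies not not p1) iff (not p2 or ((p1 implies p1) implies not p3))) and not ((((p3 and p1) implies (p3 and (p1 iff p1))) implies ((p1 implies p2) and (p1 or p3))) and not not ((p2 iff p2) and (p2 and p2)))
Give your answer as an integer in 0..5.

1

p3 implies p2 = 2 implies 1 = 4
not (p3 implies p2) = not 4 = 1
not p1 = not 2 = 3
not not p1 = not 3 = 2
not (p3 implies p2) implies not not p1 = 1 implies 2 = 5
not p2 = not 1 = 4
p1 implies p1 = 2 implies 2 = 5
not p3 = not 2 = 3
(p1 implies p1) implies not p3 = 5 implies 3 = 3
not p2 or ((p1 implies p1) implies not p3) = 4 or 3 = 4
(not (p3 implies p2) implies not not p1) iff (not p2 or ((p1 implies p1) implies not p3)) = 5 iff 4 = 4
not ((not (p3 implies p2) implies not not p1) iff (not p2 or ((p1 implies p1) implies not p3))) = not 4 = 1
p3 and p1 = 2 and 2 = 2
p1 iff p1 = 2 iff 2 = 5
p3 and (p1 iff p1) = 2 and 5 = 2
(p3 and p1) implies (p3 and (p1 iff p1)) = 2 implies 2 = 5
p1 implies p2 = 2 implies 1 = 4
p1 or p3 = 2 or 2 = 2
(p1 implies p2) and (p1 or p3) = 4 and 2 = 2
((p3 and p1) implies (p3 and (p1 iff p1))) implies ((p1 implies p2) and (p1 or p3)) = 5 implies 2 = 2
p2 iff p2 = 1 iff 1 = 5
p2 and p2 = 1 and 1 = 1
(p2 iff p2) and (p2 and p2) = 5 and 1 = 1
not ((p2 iff p2) and (p2 and p2)) = not 1 = 4
not not ((p2 iff p2) and (p2 and p2)) = not 4 = 1
(((p3 and p1) implies (p3 and (p1 iff p1))) implies ((p1 implies p2) and (p1 or p3))) and not not ((p2 iff p2) and (p2 and p2)) = 2 and 1 = 1
not ((((p3 and p1) implies (p3 and (p1 iff p1))) implies ((p1 implies p2) and (p1 or p3))) and not not ((p2 iff p2) and (p2 and p2))) = not 1 = 4
not ((not (p3 implies p2) implies not not p1) iff (not p2 or ((p1 implies p1) implies not p3))) and not ((((p3 and p1) implies (p3 and (p1 iff p1))) implies ((p1 implies p2) and (p1 or p3))) and not not ((p2 iff p2) and (p2 and p2))) = 1 and 4 = 1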